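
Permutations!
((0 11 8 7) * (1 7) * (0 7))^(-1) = ((0 11 8 1))^(-1) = (0 1 8 11)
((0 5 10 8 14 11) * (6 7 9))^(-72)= ((0 5 10 8 14 11)(6 7 9))^(-72)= (14)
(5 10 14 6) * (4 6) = [0, 1, 2, 3, 6, 10, 5, 7, 8, 9, 14, 11, 12, 13, 4] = (4 6 5 10 14)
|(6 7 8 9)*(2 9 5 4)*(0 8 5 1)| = |(0 8 1)(2 9 6 7 5 4)| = 6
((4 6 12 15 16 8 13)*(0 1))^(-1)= ((0 1)(4 6 12 15 16 8 13))^(-1)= (0 1)(4 13 8 16 15 12 6)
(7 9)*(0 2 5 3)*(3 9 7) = [2, 1, 5, 0, 4, 9, 6, 7, 8, 3] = (0 2 5 9 3)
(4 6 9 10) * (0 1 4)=(0 1 4 6 9 10)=[1, 4, 2, 3, 6, 5, 9, 7, 8, 10, 0]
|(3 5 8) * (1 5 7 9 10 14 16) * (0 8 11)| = |(0 8 3 7 9 10 14 16 1 5 11)| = 11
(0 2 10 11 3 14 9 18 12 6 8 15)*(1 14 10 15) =[2, 14, 15, 10, 4, 5, 8, 7, 1, 18, 11, 3, 6, 13, 9, 0, 16, 17, 12] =(0 2 15)(1 14 9 18 12 6 8)(3 10 11)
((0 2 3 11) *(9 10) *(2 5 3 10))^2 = ((0 5 3 11)(2 10 9))^2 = (0 3)(2 9 10)(5 11)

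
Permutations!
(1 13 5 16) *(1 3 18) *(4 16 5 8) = (1 13 8 4 16 3 18) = [0, 13, 2, 18, 16, 5, 6, 7, 4, 9, 10, 11, 12, 8, 14, 15, 3, 17, 1]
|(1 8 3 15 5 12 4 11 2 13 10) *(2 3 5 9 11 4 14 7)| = |(1 8 5 12 14 7 2 13 10)(3 15 9 11)| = 36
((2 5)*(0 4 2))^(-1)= ((0 4 2 5))^(-1)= (0 5 2 4)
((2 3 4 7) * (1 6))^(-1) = ((1 6)(2 3 4 7))^(-1) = (1 6)(2 7 4 3)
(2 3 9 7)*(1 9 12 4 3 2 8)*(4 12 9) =[0, 4, 2, 9, 3, 5, 6, 8, 1, 7, 10, 11, 12] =(12)(1 4 3 9 7 8)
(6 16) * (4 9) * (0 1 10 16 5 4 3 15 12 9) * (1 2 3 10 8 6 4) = [2, 8, 3, 15, 0, 1, 5, 7, 6, 10, 16, 11, 9, 13, 14, 12, 4] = (0 2 3 15 12 9 10 16 4)(1 8 6 5)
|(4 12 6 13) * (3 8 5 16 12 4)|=7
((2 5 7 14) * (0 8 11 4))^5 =(0 8 11 4)(2 5 7 14)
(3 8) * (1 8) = (1 8 3) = [0, 8, 2, 1, 4, 5, 6, 7, 3]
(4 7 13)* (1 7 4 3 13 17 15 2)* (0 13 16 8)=[13, 7, 1, 16, 4, 5, 6, 17, 0, 9, 10, 11, 12, 3, 14, 2, 8, 15]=(0 13 3 16 8)(1 7 17 15 2)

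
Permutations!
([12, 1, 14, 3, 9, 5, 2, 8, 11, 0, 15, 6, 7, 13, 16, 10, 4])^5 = (0 6 9 11 4 8 16 7 14 12 2)(10 15)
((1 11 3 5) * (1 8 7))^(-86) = ((1 11 3 5 8 7))^(-86) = (1 8 3)(5 11 7)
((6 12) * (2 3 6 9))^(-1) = (2 9 12 6 3)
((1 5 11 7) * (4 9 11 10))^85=((1 5 10 4 9 11 7))^85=(1 5 10 4 9 11 7)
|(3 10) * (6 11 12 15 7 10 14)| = |(3 14 6 11 12 15 7 10)| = 8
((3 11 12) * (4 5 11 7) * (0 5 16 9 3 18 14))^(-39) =(0 12)(3 7 4 16 9)(5 18)(11 14) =((0 5 11 12 18 14)(3 7 4 16 9))^(-39)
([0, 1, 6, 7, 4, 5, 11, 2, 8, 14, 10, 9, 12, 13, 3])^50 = (2 6 11 9 14 3 7)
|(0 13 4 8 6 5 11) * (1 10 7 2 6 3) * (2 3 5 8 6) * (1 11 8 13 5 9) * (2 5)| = 30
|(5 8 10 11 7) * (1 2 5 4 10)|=4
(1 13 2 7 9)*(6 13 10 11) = (1 10 11 6 13 2 7 9) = [0, 10, 7, 3, 4, 5, 13, 9, 8, 1, 11, 6, 12, 2]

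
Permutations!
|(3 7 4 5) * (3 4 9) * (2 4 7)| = 6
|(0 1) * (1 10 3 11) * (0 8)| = 6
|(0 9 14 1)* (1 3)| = 5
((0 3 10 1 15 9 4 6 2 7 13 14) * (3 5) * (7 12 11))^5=((0 5 3 10 1 15 9 4 6 2 12 11 7 13 14))^5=(0 15 12)(1 2 14)(3 4 7)(5 9 11)(6 13 10)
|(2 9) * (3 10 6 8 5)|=10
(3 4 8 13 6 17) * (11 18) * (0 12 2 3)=(0 12 2 3 4 8 13 6 17)(11 18)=[12, 1, 3, 4, 8, 5, 17, 7, 13, 9, 10, 18, 2, 6, 14, 15, 16, 0, 11]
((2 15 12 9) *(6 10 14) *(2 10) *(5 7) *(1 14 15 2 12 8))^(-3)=((1 14 6 12 9 10 15 8)(5 7))^(-3)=(1 10 6 8 9 14 15 12)(5 7)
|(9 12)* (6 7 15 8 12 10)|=|(6 7 15 8 12 9 10)|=7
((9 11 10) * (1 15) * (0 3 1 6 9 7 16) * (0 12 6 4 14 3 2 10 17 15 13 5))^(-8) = (0 17 2 15 10 4 7 14 16 3 12 1 6 13 9 5 11)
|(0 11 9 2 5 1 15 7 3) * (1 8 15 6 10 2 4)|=13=|(0 11 9 4 1 6 10 2 5 8 15 7 3)|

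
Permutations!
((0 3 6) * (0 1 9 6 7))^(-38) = (0 3 7)(1 9 6)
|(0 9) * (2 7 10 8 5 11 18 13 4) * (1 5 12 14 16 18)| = 30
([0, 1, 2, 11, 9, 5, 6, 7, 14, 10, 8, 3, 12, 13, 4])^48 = [0, 1, 2, 3, 8, 5, 6, 7, 9, 14, 4, 11, 12, 13, 10]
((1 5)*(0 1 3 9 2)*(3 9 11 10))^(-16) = (0 2 9 5 1)(3 10 11)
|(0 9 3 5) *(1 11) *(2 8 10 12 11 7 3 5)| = 24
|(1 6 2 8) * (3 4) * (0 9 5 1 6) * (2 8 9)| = 10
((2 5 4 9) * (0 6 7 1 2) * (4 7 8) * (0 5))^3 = ((0 6 8 4 9 5 7 1 2))^3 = (0 4 7)(1 6 9)(2 8 5)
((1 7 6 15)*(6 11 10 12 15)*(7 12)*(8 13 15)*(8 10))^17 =((1 12 10 7 11 8 13 15))^17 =(1 12 10 7 11 8 13 15)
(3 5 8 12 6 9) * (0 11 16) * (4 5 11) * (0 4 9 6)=[9, 1, 2, 11, 5, 8, 6, 7, 12, 3, 10, 16, 0, 13, 14, 15, 4]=(0 9 3 11 16 4 5 8 12)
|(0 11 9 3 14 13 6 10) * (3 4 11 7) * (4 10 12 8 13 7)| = 60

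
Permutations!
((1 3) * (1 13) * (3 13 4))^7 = (1 13)(3 4)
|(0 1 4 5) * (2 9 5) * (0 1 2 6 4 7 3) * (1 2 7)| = 6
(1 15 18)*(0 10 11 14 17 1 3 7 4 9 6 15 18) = (0 10 11 14 17 1 18 3 7 4 9 6 15) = [10, 18, 2, 7, 9, 5, 15, 4, 8, 6, 11, 14, 12, 13, 17, 0, 16, 1, 3]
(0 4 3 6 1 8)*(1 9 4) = (0 1 8)(3 6 9 4) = [1, 8, 2, 6, 3, 5, 9, 7, 0, 4]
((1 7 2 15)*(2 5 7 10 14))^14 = (1 15 2 14 10)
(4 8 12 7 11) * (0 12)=(0 12 7 11 4 8)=[12, 1, 2, 3, 8, 5, 6, 11, 0, 9, 10, 4, 7]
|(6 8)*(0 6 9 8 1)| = 6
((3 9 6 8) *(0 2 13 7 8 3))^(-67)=(0 7 2 8 13)(3 6 9)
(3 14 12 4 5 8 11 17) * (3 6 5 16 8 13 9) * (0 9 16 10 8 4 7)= (0 9 3 14 12 7)(4 10 8 11 17 6 5 13 16)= [9, 1, 2, 14, 10, 13, 5, 0, 11, 3, 8, 17, 7, 16, 12, 15, 4, 6]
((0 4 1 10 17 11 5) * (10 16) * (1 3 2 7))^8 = ((0 4 3 2 7 1 16 10 17 11 5))^8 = (0 17 1 3 5 10 7 4 11 16 2)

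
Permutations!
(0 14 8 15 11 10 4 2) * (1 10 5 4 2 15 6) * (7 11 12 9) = (0 14 8 6 1 10 2)(4 15 12 9 7 11 5) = [14, 10, 0, 3, 15, 4, 1, 11, 6, 7, 2, 5, 9, 13, 8, 12]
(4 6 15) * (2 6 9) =[0, 1, 6, 3, 9, 5, 15, 7, 8, 2, 10, 11, 12, 13, 14, 4] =(2 6 15 4 9)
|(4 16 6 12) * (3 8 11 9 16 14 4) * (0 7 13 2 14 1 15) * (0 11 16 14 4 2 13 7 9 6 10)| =|(0 9 14 2 4 1 15 11 6 12 3 8 16 10)| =14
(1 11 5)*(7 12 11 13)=(1 13 7 12 11 5)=[0, 13, 2, 3, 4, 1, 6, 12, 8, 9, 10, 5, 11, 7]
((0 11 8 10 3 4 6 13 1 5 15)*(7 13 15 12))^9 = (0 11 8 10 3 4 6 15)(1 13 7 12 5)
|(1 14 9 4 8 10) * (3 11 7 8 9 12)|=8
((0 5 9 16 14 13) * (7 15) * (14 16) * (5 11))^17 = (16)(0 13 14 9 5 11)(7 15)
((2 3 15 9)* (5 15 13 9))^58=(15)(2 13)(3 9)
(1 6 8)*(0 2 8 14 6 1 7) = (0 2 8 7)(6 14) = [2, 1, 8, 3, 4, 5, 14, 0, 7, 9, 10, 11, 12, 13, 6]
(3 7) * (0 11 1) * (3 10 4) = (0 11 1)(3 7 10 4) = [11, 0, 2, 7, 3, 5, 6, 10, 8, 9, 4, 1]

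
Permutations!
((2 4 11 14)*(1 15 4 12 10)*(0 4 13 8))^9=((0 4 11 14 2 12 10 1 15 13 8))^9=(0 13 1 12 14 4 8 15 10 2 11)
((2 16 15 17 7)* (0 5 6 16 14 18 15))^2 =((0 5 6 16)(2 14 18 15 17 7))^2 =(0 6)(2 18 17)(5 16)(7 14 15)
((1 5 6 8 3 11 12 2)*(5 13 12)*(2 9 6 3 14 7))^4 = (1 6 2 9 7 12 14 13 8)(3 11 5)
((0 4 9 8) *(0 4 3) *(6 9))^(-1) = (0 3)(4 8 9 6)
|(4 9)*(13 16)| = 2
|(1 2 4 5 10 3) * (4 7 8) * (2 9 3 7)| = 15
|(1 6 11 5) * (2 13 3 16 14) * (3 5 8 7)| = 11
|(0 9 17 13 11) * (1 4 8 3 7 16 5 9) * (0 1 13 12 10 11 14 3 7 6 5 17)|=63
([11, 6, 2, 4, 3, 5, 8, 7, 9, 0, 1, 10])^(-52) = (0 6 11 8 10 9 1)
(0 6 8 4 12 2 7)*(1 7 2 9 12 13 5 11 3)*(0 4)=(0 6 8)(1 7 4 13 5 11 3)(9 12)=[6, 7, 2, 1, 13, 11, 8, 4, 0, 12, 10, 3, 9, 5]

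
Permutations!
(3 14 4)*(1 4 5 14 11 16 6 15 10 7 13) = (1 4 3 11 16 6 15 10 7 13)(5 14) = [0, 4, 2, 11, 3, 14, 15, 13, 8, 9, 7, 16, 12, 1, 5, 10, 6]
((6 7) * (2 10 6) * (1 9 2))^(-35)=(1 9 2 10 6 7)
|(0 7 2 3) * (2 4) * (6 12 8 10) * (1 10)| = |(0 7 4 2 3)(1 10 6 12 8)| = 5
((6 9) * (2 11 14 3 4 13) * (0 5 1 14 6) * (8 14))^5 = ((0 5 1 8 14 3 4 13 2 11 6 9))^5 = (0 3 6 8 2 5 4 9 14 11 1 13)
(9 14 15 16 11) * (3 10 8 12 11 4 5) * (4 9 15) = (3 10 8 12 11 15 16 9 14 4 5) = [0, 1, 2, 10, 5, 3, 6, 7, 12, 14, 8, 15, 11, 13, 4, 16, 9]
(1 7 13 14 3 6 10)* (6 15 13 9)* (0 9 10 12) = (0 9 6 12)(1 7 10)(3 15 13 14) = [9, 7, 2, 15, 4, 5, 12, 10, 8, 6, 1, 11, 0, 14, 3, 13]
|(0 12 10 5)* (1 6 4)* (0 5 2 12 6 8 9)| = |(0 6 4 1 8 9)(2 12 10)| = 6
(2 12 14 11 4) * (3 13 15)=(2 12 14 11 4)(3 13 15)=[0, 1, 12, 13, 2, 5, 6, 7, 8, 9, 10, 4, 14, 15, 11, 3]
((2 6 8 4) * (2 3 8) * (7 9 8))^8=((2 6)(3 7 9 8 4))^8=(3 8 7 4 9)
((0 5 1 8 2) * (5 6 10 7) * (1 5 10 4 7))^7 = ((0 6 4 7 10 1 8 2))^7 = (0 2 8 1 10 7 4 6)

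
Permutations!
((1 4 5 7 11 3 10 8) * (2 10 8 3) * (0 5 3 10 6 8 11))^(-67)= (0 7 5)(1 11 8 3 6 4 2)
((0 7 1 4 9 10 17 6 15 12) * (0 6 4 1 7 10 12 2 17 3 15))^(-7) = ((0 10 3 15 2 17 4 9 12 6))^(-7) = (0 15 4 6 3 17 12 10 2 9)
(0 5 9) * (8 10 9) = (0 5 8 10 9) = [5, 1, 2, 3, 4, 8, 6, 7, 10, 0, 9]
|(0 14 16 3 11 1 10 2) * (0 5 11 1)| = |(0 14 16 3 1 10 2 5 11)| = 9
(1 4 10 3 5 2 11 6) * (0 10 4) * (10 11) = (0 11 6 1)(2 10 3 5) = [11, 0, 10, 5, 4, 2, 1, 7, 8, 9, 3, 6]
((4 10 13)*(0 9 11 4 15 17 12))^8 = (0 12 17 15 13 10 4 11 9)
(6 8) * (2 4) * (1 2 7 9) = (1 2 4 7 9)(6 8) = [0, 2, 4, 3, 7, 5, 8, 9, 6, 1]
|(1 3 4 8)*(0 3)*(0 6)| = 6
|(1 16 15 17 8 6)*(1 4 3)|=8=|(1 16 15 17 8 6 4 3)|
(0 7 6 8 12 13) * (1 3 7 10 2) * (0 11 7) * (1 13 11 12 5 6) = (0 10 2 13 12 11 7 1 3)(5 6 8) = [10, 3, 13, 0, 4, 6, 8, 1, 5, 9, 2, 7, 11, 12]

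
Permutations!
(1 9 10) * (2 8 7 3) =(1 9 10)(2 8 7 3) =[0, 9, 8, 2, 4, 5, 6, 3, 7, 10, 1]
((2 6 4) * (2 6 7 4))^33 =(2 7 4 6)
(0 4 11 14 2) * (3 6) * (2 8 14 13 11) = (0 4 2)(3 6)(8 14)(11 13) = [4, 1, 0, 6, 2, 5, 3, 7, 14, 9, 10, 13, 12, 11, 8]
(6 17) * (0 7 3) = (0 7 3)(6 17) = [7, 1, 2, 0, 4, 5, 17, 3, 8, 9, 10, 11, 12, 13, 14, 15, 16, 6]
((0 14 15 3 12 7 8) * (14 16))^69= ((0 16 14 15 3 12 7 8))^69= (0 12 14 8 3 16 7 15)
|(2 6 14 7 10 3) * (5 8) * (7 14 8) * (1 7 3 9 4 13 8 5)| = 28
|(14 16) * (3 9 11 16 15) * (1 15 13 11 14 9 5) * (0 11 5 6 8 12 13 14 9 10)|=8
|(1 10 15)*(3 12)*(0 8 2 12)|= 15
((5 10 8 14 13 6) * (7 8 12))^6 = ((5 10 12 7 8 14 13 6))^6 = (5 13 8 12)(6 14 7 10)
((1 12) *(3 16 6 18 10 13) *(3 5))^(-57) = (1 12)(3 5 13 10 18 6 16)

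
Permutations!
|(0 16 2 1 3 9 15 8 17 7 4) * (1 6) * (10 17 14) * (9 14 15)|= 22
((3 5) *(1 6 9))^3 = (9)(3 5)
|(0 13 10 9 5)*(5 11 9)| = 4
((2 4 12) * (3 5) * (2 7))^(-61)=((2 4 12 7)(3 5))^(-61)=(2 7 12 4)(3 5)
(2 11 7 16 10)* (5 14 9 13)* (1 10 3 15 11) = [0, 10, 1, 15, 4, 14, 6, 16, 8, 13, 2, 7, 12, 5, 9, 11, 3] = (1 10 2)(3 15 11 7 16)(5 14 9 13)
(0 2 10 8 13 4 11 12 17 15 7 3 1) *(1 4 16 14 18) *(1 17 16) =(0 2 10 8 13 1)(3 4 11 12 16 14 18 17 15 7) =[2, 0, 10, 4, 11, 5, 6, 3, 13, 9, 8, 12, 16, 1, 18, 7, 14, 15, 17]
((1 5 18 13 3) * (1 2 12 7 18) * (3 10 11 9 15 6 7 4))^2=((1 5)(2 12 4 3)(6 7 18 13 10 11 9 15))^2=(2 4)(3 12)(6 18 10 9)(7 13 11 15)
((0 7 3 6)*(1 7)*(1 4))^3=(0 7)(1 6)(3 4)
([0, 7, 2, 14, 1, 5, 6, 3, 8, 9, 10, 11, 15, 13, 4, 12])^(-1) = (1 4 14 3 7)(12 15)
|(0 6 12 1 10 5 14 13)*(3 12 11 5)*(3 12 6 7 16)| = |(0 7 16 3 6 11 5 14 13)(1 10 12)| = 9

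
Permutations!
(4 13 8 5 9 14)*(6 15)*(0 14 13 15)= [14, 1, 2, 3, 15, 9, 0, 7, 5, 13, 10, 11, 12, 8, 4, 6]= (0 14 4 15 6)(5 9 13 8)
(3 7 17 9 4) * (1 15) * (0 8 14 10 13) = (0 8 14 10 13)(1 15)(3 7 17 9 4) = [8, 15, 2, 7, 3, 5, 6, 17, 14, 4, 13, 11, 12, 0, 10, 1, 16, 9]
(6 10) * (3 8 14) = [0, 1, 2, 8, 4, 5, 10, 7, 14, 9, 6, 11, 12, 13, 3] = (3 8 14)(6 10)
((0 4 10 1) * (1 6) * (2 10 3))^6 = (0 1 6 10 2 3 4)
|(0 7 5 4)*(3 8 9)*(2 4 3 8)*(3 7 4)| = |(0 4)(2 3)(5 7)(8 9)| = 2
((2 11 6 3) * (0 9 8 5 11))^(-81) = (0 2 3 6 11 5 8 9) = ((0 9 8 5 11 6 3 2))^(-81)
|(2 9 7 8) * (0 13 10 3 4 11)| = |(0 13 10 3 4 11)(2 9 7 8)| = 12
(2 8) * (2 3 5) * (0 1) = (0 1)(2 8 3 5) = [1, 0, 8, 5, 4, 2, 6, 7, 3]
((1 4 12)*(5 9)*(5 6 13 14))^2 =(1 12 4)(5 6 14 9 13)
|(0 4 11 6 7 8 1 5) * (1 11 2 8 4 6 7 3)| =5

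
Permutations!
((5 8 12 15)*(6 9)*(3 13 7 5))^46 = (3 8 13 12 7 15 5)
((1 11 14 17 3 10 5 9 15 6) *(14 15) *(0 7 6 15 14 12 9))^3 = ((0 7 6 1 11 14 17 3 10 5)(9 12))^3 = (0 1 17 5 6 14 10 7 11 3)(9 12)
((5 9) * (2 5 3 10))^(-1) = ((2 5 9 3 10))^(-1) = (2 10 3 9 5)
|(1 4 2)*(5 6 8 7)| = |(1 4 2)(5 6 8 7)| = 12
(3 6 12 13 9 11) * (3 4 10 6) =(4 10 6 12 13 9 11) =[0, 1, 2, 3, 10, 5, 12, 7, 8, 11, 6, 4, 13, 9]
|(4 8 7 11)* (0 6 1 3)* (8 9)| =|(0 6 1 3)(4 9 8 7 11)| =20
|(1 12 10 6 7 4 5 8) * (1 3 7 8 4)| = 14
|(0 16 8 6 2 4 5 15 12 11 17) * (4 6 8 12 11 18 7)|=|(0 16 12 18 7 4 5 15 11 17)(2 6)|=10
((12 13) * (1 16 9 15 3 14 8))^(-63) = (16)(12 13)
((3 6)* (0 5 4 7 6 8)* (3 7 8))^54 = (0 4)(5 8)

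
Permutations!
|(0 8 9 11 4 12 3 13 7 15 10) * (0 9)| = |(0 8)(3 13 7 15 10 9 11 4 12)| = 18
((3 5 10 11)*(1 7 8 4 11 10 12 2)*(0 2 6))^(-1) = (0 6 12 5 3 11 4 8 7 1 2)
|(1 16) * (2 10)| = 2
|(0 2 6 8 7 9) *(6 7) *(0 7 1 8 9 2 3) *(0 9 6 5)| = 8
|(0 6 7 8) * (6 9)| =|(0 9 6 7 8)| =5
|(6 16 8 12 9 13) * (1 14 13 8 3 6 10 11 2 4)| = |(1 14 13 10 11 2 4)(3 6 16)(8 12 9)| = 21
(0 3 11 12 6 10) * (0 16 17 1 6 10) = [3, 6, 2, 11, 4, 5, 0, 7, 8, 9, 16, 12, 10, 13, 14, 15, 17, 1] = (0 3 11 12 10 16 17 1 6)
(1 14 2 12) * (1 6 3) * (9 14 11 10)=(1 11 10 9 14 2 12 6 3)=[0, 11, 12, 1, 4, 5, 3, 7, 8, 14, 9, 10, 6, 13, 2]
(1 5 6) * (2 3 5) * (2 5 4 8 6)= [0, 5, 3, 4, 8, 2, 1, 7, 6]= (1 5 2 3 4 8 6)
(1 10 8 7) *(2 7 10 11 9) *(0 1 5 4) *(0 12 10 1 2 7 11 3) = (0 2 11 9 7 5 4 12 10 8 1 3) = [2, 3, 11, 0, 12, 4, 6, 5, 1, 7, 8, 9, 10]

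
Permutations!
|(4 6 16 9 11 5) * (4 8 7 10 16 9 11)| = 6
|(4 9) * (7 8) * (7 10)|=6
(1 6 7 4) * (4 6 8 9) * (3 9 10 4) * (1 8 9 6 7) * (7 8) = (1 9 3 6)(4 7 8 10) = [0, 9, 2, 6, 7, 5, 1, 8, 10, 3, 4]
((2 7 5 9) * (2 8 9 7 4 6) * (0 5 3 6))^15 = (0 5 7 3 6 2 4)(8 9)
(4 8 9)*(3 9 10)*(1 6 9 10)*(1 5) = (1 6 9 4 8 5)(3 10) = [0, 6, 2, 10, 8, 1, 9, 7, 5, 4, 3]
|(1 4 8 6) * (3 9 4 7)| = |(1 7 3 9 4 8 6)| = 7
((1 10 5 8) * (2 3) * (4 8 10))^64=(10)(1 4 8)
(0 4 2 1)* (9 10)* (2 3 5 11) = (0 4 3 5 11 2 1)(9 10) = [4, 0, 1, 5, 3, 11, 6, 7, 8, 10, 9, 2]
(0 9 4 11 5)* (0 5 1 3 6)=(0 9 4 11 1 3 6)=[9, 3, 2, 6, 11, 5, 0, 7, 8, 4, 10, 1]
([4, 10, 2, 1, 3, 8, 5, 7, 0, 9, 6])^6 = (0 5 10 3)(1 4 8 6)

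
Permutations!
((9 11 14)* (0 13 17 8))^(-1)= ((0 13 17 8)(9 11 14))^(-1)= (0 8 17 13)(9 14 11)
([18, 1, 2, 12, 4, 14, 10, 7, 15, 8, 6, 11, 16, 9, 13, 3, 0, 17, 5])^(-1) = (0 16 12 3 15 8 9 13 14 5 18)(6 10)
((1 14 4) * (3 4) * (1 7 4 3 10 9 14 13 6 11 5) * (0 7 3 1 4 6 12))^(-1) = (0 12 13 1 3 4 5 11 6 7)(9 10 14)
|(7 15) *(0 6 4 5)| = |(0 6 4 5)(7 15)| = 4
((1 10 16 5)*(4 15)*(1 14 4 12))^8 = (16)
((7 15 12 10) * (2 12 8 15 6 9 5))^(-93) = ((2 12 10 7 6 9 5)(8 15))^(-93) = (2 9 7 12 5 6 10)(8 15)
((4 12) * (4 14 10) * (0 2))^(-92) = ((0 2)(4 12 14 10))^(-92) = (14)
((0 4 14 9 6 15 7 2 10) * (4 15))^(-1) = (0 10 2 7 15)(4 6 9 14)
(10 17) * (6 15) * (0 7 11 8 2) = (0 7 11 8 2)(6 15)(10 17) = [7, 1, 0, 3, 4, 5, 15, 11, 2, 9, 17, 8, 12, 13, 14, 6, 16, 10]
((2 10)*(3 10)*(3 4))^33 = (2 4 3 10)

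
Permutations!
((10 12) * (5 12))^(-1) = ((5 12 10))^(-1) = (5 10 12)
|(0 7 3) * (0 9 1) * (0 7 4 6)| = 12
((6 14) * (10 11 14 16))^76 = ((6 16 10 11 14))^76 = (6 16 10 11 14)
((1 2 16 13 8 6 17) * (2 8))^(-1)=(1 17 6 8)(2 13 16)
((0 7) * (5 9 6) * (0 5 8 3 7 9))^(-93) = (0 7 8 9 5 3 6)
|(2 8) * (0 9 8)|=|(0 9 8 2)|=4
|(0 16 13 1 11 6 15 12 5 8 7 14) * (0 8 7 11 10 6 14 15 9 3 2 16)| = |(1 10 6 9 3 2 16 13)(5 7 15 12)(8 11 14)| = 24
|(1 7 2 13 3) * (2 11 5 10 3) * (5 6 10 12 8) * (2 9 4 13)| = |(1 7 11 6 10 3)(4 13 9)(5 12 8)| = 6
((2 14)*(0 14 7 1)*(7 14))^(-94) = ((0 7 1)(2 14))^(-94) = (14)(0 1 7)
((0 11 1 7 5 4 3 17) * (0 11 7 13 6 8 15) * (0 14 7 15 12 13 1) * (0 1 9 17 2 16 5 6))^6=(0 12 6 14)(1 17)(2 16 5 4 3)(7 15 13 8)(9 11)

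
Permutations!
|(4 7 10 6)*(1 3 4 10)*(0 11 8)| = 12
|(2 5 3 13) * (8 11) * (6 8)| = 12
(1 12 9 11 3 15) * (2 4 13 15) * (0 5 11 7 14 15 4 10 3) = (0 5 11)(1 12 9 7 14 15)(2 10 3)(4 13) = [5, 12, 10, 2, 13, 11, 6, 14, 8, 7, 3, 0, 9, 4, 15, 1]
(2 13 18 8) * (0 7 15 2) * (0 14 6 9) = [7, 1, 13, 3, 4, 5, 9, 15, 14, 0, 10, 11, 12, 18, 6, 2, 16, 17, 8] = (0 7 15 2 13 18 8 14 6 9)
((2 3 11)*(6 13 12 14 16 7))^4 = ((2 3 11)(6 13 12 14 16 7))^4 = (2 3 11)(6 16 12)(7 14 13)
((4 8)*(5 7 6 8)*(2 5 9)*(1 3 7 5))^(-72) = (9)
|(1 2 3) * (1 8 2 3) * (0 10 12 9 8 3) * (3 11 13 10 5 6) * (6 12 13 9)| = 10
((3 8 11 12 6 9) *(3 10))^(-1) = ((3 8 11 12 6 9 10))^(-1) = (3 10 9 6 12 11 8)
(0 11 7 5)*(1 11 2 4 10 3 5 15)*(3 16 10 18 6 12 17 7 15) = (0 2 4 18 6 12 17 7 3 5)(1 11 15)(10 16) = [2, 11, 4, 5, 18, 0, 12, 3, 8, 9, 16, 15, 17, 13, 14, 1, 10, 7, 6]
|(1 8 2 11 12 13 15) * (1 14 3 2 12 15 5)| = 5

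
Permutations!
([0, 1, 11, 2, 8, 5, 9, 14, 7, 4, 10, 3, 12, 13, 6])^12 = (14)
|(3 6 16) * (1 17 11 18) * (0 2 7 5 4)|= 60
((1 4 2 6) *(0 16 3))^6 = ((0 16 3)(1 4 2 6))^6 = (16)(1 2)(4 6)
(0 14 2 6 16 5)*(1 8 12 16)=(0 14 2 6 1 8 12 16 5)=[14, 8, 6, 3, 4, 0, 1, 7, 12, 9, 10, 11, 16, 13, 2, 15, 5]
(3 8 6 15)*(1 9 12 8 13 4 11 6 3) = [0, 9, 2, 13, 11, 5, 15, 7, 3, 12, 10, 6, 8, 4, 14, 1] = (1 9 12 8 3 13 4 11 6 15)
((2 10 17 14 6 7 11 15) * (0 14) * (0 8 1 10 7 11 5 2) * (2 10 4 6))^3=((0 14 2 7 5 10 17 8 1 4 6 11 15))^3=(0 7 17 4 15 2 10 1 11 14 5 8 6)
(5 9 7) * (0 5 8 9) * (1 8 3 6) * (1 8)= (0 5)(3 6 8 9 7)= [5, 1, 2, 6, 4, 0, 8, 3, 9, 7]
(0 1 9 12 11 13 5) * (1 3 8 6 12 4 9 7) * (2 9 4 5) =(0 3 8 6 12 11 13 2 9 5)(1 7) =[3, 7, 9, 8, 4, 0, 12, 1, 6, 5, 10, 13, 11, 2]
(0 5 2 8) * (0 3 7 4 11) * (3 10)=(0 5 2 8 10 3 7 4 11)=[5, 1, 8, 7, 11, 2, 6, 4, 10, 9, 3, 0]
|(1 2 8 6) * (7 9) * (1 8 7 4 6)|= |(1 2 7 9 4 6 8)|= 7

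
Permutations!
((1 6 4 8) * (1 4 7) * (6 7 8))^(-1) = ((1 7)(4 6 8))^(-1) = (1 7)(4 8 6)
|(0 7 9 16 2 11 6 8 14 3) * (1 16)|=11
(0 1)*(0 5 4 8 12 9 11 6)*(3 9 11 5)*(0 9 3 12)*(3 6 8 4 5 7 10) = (0 1 12 11 8)(3 6 9 7 10) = [1, 12, 2, 6, 4, 5, 9, 10, 0, 7, 3, 8, 11]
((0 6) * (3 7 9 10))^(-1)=(0 6)(3 10 9 7)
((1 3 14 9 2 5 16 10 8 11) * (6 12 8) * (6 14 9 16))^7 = (1 8 6 2 3 11 12 5 9)(10 14 16)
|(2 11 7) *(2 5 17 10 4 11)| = 6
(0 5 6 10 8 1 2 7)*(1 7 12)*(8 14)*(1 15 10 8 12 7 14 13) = [5, 2, 7, 3, 4, 6, 8, 0, 14, 9, 13, 11, 15, 1, 12, 10] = (0 5 6 8 14 12 15 10 13 1 2 7)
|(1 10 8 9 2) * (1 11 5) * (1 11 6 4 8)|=10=|(1 10)(2 6 4 8 9)(5 11)|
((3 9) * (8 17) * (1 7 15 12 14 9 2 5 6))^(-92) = (17)(1 5 3 14 15)(2 9 12 7 6)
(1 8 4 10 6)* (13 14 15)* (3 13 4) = (1 8 3 13 14 15 4 10 6) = [0, 8, 2, 13, 10, 5, 1, 7, 3, 9, 6, 11, 12, 14, 15, 4]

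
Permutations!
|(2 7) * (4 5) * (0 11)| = 2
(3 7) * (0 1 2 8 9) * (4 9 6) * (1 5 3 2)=(0 5 3 7 2 8 6 4 9)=[5, 1, 8, 7, 9, 3, 4, 2, 6, 0]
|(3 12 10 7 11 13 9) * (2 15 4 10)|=10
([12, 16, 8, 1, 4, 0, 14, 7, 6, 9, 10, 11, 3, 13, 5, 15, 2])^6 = [8, 5, 12, 14, 4, 2, 1, 7, 3, 9, 10, 11, 6, 13, 16, 15, 0]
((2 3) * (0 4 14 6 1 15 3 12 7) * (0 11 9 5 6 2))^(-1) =(0 3 15 1 6 5 9 11 7 12 2 14 4)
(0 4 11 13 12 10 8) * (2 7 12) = (0 4 11 13 2 7 12 10 8) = [4, 1, 7, 3, 11, 5, 6, 12, 0, 9, 8, 13, 10, 2]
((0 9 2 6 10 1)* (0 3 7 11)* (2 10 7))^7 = ((0 9 10 1 3 2 6 7 11))^7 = (0 7 2 1 9 11 6 3 10)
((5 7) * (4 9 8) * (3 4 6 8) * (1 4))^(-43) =(1 4 9 3)(5 7)(6 8)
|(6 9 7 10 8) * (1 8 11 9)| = 12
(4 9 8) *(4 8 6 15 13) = (4 9 6 15 13) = [0, 1, 2, 3, 9, 5, 15, 7, 8, 6, 10, 11, 12, 4, 14, 13]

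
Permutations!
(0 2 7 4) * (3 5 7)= [2, 1, 3, 5, 0, 7, 6, 4]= (0 2 3 5 7 4)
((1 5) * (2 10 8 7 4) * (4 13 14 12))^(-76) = (2 13)(4 7)(8 12)(10 14)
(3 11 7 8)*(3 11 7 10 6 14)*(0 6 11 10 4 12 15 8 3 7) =(0 6 14 7 3)(4 12 15 8 10 11) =[6, 1, 2, 0, 12, 5, 14, 3, 10, 9, 11, 4, 15, 13, 7, 8]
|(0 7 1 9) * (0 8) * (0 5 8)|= |(0 7 1 9)(5 8)|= 4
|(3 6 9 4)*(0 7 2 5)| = 4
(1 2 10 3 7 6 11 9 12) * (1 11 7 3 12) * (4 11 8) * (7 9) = (1 2 10 12 8 4 11 7 6 9) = [0, 2, 10, 3, 11, 5, 9, 6, 4, 1, 12, 7, 8]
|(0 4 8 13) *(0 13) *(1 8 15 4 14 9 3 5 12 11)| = 18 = |(0 14 9 3 5 12 11 1 8)(4 15)|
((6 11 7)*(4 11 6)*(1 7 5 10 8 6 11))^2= (1 4 7)(5 8 11 10 6)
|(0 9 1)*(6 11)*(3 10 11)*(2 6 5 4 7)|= 24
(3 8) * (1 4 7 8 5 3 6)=[0, 4, 2, 5, 7, 3, 1, 8, 6]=(1 4 7 8 6)(3 5)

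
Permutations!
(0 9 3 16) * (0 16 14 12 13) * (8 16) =[9, 1, 2, 14, 4, 5, 6, 7, 16, 3, 10, 11, 13, 0, 12, 15, 8] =(0 9 3 14 12 13)(8 16)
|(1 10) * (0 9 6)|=|(0 9 6)(1 10)|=6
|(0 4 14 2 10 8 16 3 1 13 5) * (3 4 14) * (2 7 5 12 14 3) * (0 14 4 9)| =33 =|(0 3 1 13 12 4 2 10 8 16 9)(5 14 7)|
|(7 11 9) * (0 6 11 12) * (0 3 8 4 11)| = |(0 6)(3 8 4 11 9 7 12)| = 14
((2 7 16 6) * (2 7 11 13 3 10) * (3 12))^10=(2 3 13)(6 7 16)(10 12 11)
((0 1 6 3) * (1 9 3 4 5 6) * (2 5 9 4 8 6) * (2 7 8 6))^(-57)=((0 4 9 3)(2 5 7 8))^(-57)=(0 3 9 4)(2 8 7 5)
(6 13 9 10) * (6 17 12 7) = (6 13 9 10 17 12 7) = [0, 1, 2, 3, 4, 5, 13, 6, 8, 10, 17, 11, 7, 9, 14, 15, 16, 12]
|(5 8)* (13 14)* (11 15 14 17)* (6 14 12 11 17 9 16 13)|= 6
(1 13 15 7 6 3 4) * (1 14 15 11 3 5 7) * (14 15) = (1 13 11 3 4 15)(5 7 6) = [0, 13, 2, 4, 15, 7, 5, 6, 8, 9, 10, 3, 12, 11, 14, 1]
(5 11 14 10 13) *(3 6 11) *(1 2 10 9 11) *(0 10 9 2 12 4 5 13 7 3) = [10, 12, 9, 6, 5, 0, 1, 3, 8, 11, 7, 14, 4, 13, 2] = (0 10 7 3 6 1 12 4 5)(2 9 11 14)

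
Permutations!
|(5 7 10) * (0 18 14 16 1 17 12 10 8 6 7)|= 9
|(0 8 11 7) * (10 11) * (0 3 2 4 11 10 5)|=15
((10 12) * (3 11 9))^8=(12)(3 9 11)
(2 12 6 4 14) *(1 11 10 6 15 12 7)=(1 11 10 6 4 14 2 7)(12 15)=[0, 11, 7, 3, 14, 5, 4, 1, 8, 9, 6, 10, 15, 13, 2, 12]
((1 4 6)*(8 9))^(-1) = ((1 4 6)(8 9))^(-1) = (1 6 4)(8 9)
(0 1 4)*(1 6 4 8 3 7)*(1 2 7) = (0 6 4)(1 8 3)(2 7) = [6, 8, 7, 1, 0, 5, 4, 2, 3]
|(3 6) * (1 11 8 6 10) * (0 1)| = 7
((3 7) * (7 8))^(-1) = ((3 8 7))^(-1) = (3 7 8)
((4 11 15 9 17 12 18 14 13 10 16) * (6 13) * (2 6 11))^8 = (2 13 16)(4 6 10)(9 17 12 18 14 11 15)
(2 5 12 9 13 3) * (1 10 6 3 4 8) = (1 10 6 3 2 5 12 9 13 4 8) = [0, 10, 5, 2, 8, 12, 3, 7, 1, 13, 6, 11, 9, 4]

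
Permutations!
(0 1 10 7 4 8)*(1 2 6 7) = (0 2 6 7 4 8)(1 10) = [2, 10, 6, 3, 8, 5, 7, 4, 0, 9, 1]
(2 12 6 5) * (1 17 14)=(1 17 14)(2 12 6 5)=[0, 17, 12, 3, 4, 2, 5, 7, 8, 9, 10, 11, 6, 13, 1, 15, 16, 14]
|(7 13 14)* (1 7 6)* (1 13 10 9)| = 12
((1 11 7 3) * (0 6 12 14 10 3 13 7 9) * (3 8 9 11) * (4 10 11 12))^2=(0 4 8)(6 10 9)(11 14 12)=((0 6 4 10 8 9)(1 3)(7 13)(11 12 14))^2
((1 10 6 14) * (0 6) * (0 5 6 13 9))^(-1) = ((0 13 9)(1 10 5 6 14))^(-1) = (0 9 13)(1 14 6 5 10)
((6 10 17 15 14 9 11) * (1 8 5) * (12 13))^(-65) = ((1 8 5)(6 10 17 15 14 9 11)(12 13))^(-65) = (1 8 5)(6 9 15 10 11 14 17)(12 13)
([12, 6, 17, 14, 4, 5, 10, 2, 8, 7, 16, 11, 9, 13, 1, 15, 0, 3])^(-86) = [10, 3, 9, 2, 4, 5, 14, 12, 8, 0, 1, 11, 16, 13, 17, 15, 6, 7]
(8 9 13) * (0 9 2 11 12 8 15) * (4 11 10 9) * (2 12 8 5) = (0 4 11 8 12 5 2 10 9 13 15) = [4, 1, 10, 3, 11, 2, 6, 7, 12, 13, 9, 8, 5, 15, 14, 0]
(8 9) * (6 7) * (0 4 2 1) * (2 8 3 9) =(0 4 8 2 1)(3 9)(6 7) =[4, 0, 1, 9, 8, 5, 7, 6, 2, 3]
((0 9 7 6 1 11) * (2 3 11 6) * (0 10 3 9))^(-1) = ((1 6)(2 9 7)(3 11 10))^(-1) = (1 6)(2 7 9)(3 10 11)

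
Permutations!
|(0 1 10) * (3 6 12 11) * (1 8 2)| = |(0 8 2 1 10)(3 6 12 11)| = 20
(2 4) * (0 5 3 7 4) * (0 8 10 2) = (0 5 3 7 4)(2 8 10) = [5, 1, 8, 7, 0, 3, 6, 4, 10, 9, 2]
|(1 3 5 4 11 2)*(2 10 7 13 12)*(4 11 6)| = |(1 3 5 11 10 7 13 12 2)(4 6)| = 18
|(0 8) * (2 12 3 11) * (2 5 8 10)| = |(0 10 2 12 3 11 5 8)| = 8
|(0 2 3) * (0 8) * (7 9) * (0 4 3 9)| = |(0 2 9 7)(3 8 4)| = 12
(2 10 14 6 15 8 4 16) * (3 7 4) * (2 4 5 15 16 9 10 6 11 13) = (2 6 16 4 9 10 14 11 13)(3 7 5 15 8) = [0, 1, 6, 7, 9, 15, 16, 5, 3, 10, 14, 13, 12, 2, 11, 8, 4]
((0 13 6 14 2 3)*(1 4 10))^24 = ((0 13 6 14 2 3)(1 4 10))^24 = (14)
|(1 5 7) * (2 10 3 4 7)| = |(1 5 2 10 3 4 7)| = 7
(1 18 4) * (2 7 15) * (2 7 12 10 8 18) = (1 2 12 10 8 18 4)(7 15) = [0, 2, 12, 3, 1, 5, 6, 15, 18, 9, 8, 11, 10, 13, 14, 7, 16, 17, 4]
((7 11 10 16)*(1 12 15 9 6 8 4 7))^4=((1 12 15 9 6 8 4 7 11 10 16))^4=(1 6 11 12 8 10 15 4 16 9 7)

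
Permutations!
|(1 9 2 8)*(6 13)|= 4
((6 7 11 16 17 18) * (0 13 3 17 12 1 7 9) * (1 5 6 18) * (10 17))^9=((18)(0 13 3 10 17 1 7 11 16 12 5 6 9))^9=(18)(0 12 1 13 5 7 3 6 11 10 9 16 17)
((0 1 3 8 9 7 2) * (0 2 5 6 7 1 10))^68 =((0 10)(1 3 8 9)(5 6 7))^68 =(10)(5 7 6)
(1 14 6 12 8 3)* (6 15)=[0, 14, 2, 1, 4, 5, 12, 7, 3, 9, 10, 11, 8, 13, 15, 6]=(1 14 15 6 12 8 3)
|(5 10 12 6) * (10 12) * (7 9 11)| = |(5 12 6)(7 9 11)| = 3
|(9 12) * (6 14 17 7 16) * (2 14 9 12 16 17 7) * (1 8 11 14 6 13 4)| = |(1 8 11 14 7 17 2 6 9 16 13 4)| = 12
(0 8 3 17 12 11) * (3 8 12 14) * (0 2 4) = [12, 1, 4, 17, 0, 5, 6, 7, 8, 9, 10, 2, 11, 13, 3, 15, 16, 14] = (0 12 11 2 4)(3 17 14)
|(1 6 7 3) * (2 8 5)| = |(1 6 7 3)(2 8 5)| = 12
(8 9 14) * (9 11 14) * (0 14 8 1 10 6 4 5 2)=(0 14 1 10 6 4 5 2)(8 11)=[14, 10, 0, 3, 5, 2, 4, 7, 11, 9, 6, 8, 12, 13, 1]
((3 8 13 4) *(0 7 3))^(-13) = ((0 7 3 8 13 4))^(-13) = (0 4 13 8 3 7)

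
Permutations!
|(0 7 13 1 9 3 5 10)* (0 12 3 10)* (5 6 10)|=|(0 7 13 1 9 5)(3 6 10 12)|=12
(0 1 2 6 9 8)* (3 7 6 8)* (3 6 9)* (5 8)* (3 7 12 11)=(0 1 2 5 8)(3 12 11)(6 7 9)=[1, 2, 5, 12, 4, 8, 7, 9, 0, 6, 10, 3, 11]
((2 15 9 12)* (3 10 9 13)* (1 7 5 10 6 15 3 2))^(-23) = (1 7 5 10 9 12)(2 6 13 3 15)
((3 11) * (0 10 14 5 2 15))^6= (15)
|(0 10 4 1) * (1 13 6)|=6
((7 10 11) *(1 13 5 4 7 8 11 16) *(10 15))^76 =(1 7)(4 16)(5 10)(13 15)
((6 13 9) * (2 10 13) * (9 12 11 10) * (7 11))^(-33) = (7 10 12 11 13)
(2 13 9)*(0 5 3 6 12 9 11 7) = [5, 1, 13, 6, 4, 3, 12, 0, 8, 2, 10, 7, 9, 11] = (0 5 3 6 12 9 2 13 11 7)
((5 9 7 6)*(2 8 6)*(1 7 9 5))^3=((9)(1 7 2 8 6))^3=(9)(1 8 7 6 2)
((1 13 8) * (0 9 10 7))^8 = (1 8 13)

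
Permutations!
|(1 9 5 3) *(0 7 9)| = 6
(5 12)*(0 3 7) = (0 3 7)(5 12) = [3, 1, 2, 7, 4, 12, 6, 0, 8, 9, 10, 11, 5]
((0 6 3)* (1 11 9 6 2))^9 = (0 1 9 3 2 11 6)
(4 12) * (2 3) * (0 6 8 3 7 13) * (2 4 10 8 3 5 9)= (0 6 3 4 12 10 8 5 9 2 7 13)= [6, 1, 7, 4, 12, 9, 3, 13, 5, 2, 8, 11, 10, 0]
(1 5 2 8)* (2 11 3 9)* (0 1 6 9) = (0 1 5 11 3)(2 8 6 9) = [1, 5, 8, 0, 4, 11, 9, 7, 6, 2, 10, 3]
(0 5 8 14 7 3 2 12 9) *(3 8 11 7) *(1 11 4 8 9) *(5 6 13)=(0 6 13 5 4 8 14 3 2 12 1 11 7 9)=[6, 11, 12, 2, 8, 4, 13, 9, 14, 0, 10, 7, 1, 5, 3]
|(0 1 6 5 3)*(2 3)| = 6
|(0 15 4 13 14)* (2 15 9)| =7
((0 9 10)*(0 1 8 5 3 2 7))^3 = (0 1 3)(2 9 8)(5 7 10)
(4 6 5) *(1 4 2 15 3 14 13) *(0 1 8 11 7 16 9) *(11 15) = (0 1 4 6 5 2 11 7 16 9)(3 14 13 8 15) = [1, 4, 11, 14, 6, 2, 5, 16, 15, 0, 10, 7, 12, 8, 13, 3, 9]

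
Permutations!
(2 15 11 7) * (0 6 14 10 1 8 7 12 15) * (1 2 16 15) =(0 6 14 10 2)(1 8 7 16 15 11 12) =[6, 8, 0, 3, 4, 5, 14, 16, 7, 9, 2, 12, 1, 13, 10, 11, 15]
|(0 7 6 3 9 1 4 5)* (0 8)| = 9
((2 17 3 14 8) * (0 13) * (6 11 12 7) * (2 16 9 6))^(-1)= (0 13)(2 7 12 11 6 9 16 8 14 3 17)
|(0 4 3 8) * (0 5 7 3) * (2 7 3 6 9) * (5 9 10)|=|(0 4)(2 7 6 10 5 3 8 9)|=8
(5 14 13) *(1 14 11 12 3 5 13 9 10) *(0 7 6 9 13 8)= (0 7 6 9 10 1 14 13 8)(3 5 11 12)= [7, 14, 2, 5, 4, 11, 9, 6, 0, 10, 1, 12, 3, 8, 13]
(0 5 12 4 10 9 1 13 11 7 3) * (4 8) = [5, 13, 2, 0, 10, 12, 6, 3, 4, 1, 9, 7, 8, 11] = (0 5 12 8 4 10 9 1 13 11 7 3)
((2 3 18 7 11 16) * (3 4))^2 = ((2 4 3 18 7 11 16))^2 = (2 3 7 16 4 18 11)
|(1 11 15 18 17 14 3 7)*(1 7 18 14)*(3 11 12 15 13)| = 9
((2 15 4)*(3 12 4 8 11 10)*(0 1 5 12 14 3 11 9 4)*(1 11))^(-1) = ((0 11 10 1 5 12)(2 15 8 9 4)(3 14))^(-1) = (0 12 5 1 10 11)(2 4 9 8 15)(3 14)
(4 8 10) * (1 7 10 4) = (1 7 10)(4 8) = [0, 7, 2, 3, 8, 5, 6, 10, 4, 9, 1]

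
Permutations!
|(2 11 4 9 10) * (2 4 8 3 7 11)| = 12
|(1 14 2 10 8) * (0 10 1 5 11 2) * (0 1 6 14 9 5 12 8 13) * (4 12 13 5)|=|(0 10 5 11 2 6 14 1 9 4 12 8 13)|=13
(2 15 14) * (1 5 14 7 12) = (1 5 14 2 15 7 12) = [0, 5, 15, 3, 4, 14, 6, 12, 8, 9, 10, 11, 1, 13, 2, 7]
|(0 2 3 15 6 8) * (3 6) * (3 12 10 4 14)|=|(0 2 6 8)(3 15 12 10 4 14)|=12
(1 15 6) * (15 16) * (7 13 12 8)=(1 16 15 6)(7 13 12 8)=[0, 16, 2, 3, 4, 5, 1, 13, 7, 9, 10, 11, 8, 12, 14, 6, 15]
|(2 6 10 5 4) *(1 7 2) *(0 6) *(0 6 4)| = |(0 4 1 7 2 6 10 5)| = 8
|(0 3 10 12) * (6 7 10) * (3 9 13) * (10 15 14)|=10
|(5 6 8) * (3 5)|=4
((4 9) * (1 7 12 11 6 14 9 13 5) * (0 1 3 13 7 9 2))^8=((0 1 9 4 7 12 11 6 14 2)(3 13 5))^8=(0 14 11 7 9)(1 2 6 12 4)(3 5 13)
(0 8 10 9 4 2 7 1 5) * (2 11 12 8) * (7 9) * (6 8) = (0 2 9 4 11 12 6 8 10 7 1 5) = [2, 5, 9, 3, 11, 0, 8, 1, 10, 4, 7, 12, 6]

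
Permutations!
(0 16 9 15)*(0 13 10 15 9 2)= (0 16 2)(10 15 13)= [16, 1, 0, 3, 4, 5, 6, 7, 8, 9, 15, 11, 12, 10, 14, 13, 2]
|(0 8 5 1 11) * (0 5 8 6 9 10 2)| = 15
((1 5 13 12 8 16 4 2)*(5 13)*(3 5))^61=((1 13 12 8 16 4 2)(3 5))^61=(1 4 8 13 2 16 12)(3 5)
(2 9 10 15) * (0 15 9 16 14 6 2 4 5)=[15, 1, 16, 3, 5, 0, 2, 7, 8, 10, 9, 11, 12, 13, 6, 4, 14]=(0 15 4 5)(2 16 14 6)(9 10)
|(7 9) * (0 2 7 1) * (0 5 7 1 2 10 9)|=7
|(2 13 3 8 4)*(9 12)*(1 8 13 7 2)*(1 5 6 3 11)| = |(1 8 4 5 6 3 13 11)(2 7)(9 12)| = 8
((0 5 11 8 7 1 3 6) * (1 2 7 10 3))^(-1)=(0 6 3 10 8 11 5)(2 7)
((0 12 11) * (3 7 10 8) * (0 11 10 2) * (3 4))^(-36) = (0 4)(2 8)(3 12)(7 10)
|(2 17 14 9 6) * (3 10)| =|(2 17 14 9 6)(3 10)| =10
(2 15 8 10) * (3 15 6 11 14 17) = [0, 1, 6, 15, 4, 5, 11, 7, 10, 9, 2, 14, 12, 13, 17, 8, 16, 3] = (2 6 11 14 17 3 15 8 10)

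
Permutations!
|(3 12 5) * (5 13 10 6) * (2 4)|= 6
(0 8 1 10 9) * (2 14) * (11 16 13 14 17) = (0 8 1 10 9)(2 17 11 16 13 14) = [8, 10, 17, 3, 4, 5, 6, 7, 1, 0, 9, 16, 12, 14, 2, 15, 13, 11]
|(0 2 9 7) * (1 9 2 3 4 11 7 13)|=15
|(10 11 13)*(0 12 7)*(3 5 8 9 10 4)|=24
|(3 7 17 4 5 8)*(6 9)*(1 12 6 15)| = 30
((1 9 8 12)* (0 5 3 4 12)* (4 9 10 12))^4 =((0 5 3 9 8)(1 10 12))^4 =(0 8 9 3 5)(1 10 12)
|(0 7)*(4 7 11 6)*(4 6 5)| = 5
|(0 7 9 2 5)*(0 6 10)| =7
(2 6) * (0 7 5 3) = (0 7 5 3)(2 6) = [7, 1, 6, 0, 4, 3, 2, 5]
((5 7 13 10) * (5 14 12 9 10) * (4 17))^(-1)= ((4 17)(5 7 13)(9 10 14 12))^(-1)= (4 17)(5 13 7)(9 12 14 10)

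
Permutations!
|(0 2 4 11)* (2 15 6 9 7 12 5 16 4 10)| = 10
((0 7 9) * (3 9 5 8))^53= ((0 7 5 8 3 9))^53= (0 9 3 8 5 7)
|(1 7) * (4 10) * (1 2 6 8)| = |(1 7 2 6 8)(4 10)| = 10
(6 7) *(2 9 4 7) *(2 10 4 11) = (2 9 11)(4 7 6 10) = [0, 1, 9, 3, 7, 5, 10, 6, 8, 11, 4, 2]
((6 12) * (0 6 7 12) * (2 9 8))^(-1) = (0 6)(2 8 9)(7 12)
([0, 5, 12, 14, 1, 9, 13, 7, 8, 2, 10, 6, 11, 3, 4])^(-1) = [0, 4, 9, 13, 14, 1, 11, 7, 8, 5, 10, 12, 2, 6, 3]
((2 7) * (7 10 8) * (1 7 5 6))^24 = ((1 7 2 10 8 5 6))^24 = (1 10 6 2 5 7 8)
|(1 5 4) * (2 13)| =6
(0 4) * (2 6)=(0 4)(2 6)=[4, 1, 6, 3, 0, 5, 2]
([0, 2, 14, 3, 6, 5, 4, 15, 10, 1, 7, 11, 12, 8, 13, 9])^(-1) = [0, 9, 1, 3, 6, 5, 4, 10, 13, 15, 8, 11, 12, 14, 2, 7]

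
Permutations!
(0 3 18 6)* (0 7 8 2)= (0 3 18 6 7 8 2)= [3, 1, 0, 18, 4, 5, 7, 8, 2, 9, 10, 11, 12, 13, 14, 15, 16, 17, 6]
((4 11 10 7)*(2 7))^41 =(2 7 4 11 10)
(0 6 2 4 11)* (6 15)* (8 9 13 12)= [15, 1, 4, 3, 11, 5, 2, 7, 9, 13, 10, 0, 8, 12, 14, 6]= (0 15 6 2 4 11)(8 9 13 12)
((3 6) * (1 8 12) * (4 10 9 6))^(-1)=(1 12 8)(3 6 9 10 4)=((1 8 12)(3 4 10 9 6))^(-1)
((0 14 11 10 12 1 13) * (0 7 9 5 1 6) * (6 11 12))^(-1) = ((0 14 12 11 10 6)(1 13 7 9 5))^(-1) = (0 6 10 11 12 14)(1 5 9 7 13)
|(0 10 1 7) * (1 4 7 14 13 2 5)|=|(0 10 4 7)(1 14 13 2 5)|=20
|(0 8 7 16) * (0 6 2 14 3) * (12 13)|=|(0 8 7 16 6 2 14 3)(12 13)|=8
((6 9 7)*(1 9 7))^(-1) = (1 9)(6 7)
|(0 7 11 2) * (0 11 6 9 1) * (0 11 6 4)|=|(0 7 4)(1 11 2 6 9)|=15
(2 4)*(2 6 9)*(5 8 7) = (2 4 6 9)(5 8 7) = [0, 1, 4, 3, 6, 8, 9, 5, 7, 2]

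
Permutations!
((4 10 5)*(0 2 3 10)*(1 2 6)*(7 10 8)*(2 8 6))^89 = ((0 2 3 6 1 8 7 10 5 4))^89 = (0 4 5 10 7 8 1 6 3 2)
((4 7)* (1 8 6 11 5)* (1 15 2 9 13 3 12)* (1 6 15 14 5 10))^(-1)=(1 10 11 6 12 3 13 9 2 15 8)(4 7)(5 14)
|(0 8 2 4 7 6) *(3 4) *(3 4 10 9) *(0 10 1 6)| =5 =|(0 8 2 4 7)(1 6 10 9 3)|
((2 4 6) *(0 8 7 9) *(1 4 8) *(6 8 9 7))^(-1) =(0 9 2 6 8 4 1)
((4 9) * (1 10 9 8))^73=(1 4 10 8 9)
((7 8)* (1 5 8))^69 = (1 5 8 7)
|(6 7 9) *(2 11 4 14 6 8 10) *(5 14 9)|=|(2 11 4 9 8 10)(5 14 6 7)|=12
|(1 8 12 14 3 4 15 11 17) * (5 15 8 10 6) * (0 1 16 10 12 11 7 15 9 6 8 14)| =|(0 1 12)(3 4 14)(5 9 6)(7 15)(8 11 17 16 10)| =30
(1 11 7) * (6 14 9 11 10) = (1 10 6 14 9 11 7) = [0, 10, 2, 3, 4, 5, 14, 1, 8, 11, 6, 7, 12, 13, 9]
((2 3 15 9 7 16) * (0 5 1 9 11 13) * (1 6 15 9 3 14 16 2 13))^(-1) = ((0 5 6 15 11 1 3 9 7 2 14 16 13))^(-1) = (0 13 16 14 2 7 9 3 1 11 15 6 5)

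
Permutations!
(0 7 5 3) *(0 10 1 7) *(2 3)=(1 7 5 2 3 10)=[0, 7, 3, 10, 4, 2, 6, 5, 8, 9, 1]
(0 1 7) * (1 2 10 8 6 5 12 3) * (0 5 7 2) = (1 2 10 8 6 7 5 12 3) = [0, 2, 10, 1, 4, 12, 7, 5, 6, 9, 8, 11, 3]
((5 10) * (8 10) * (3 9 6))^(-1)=((3 9 6)(5 8 10))^(-1)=(3 6 9)(5 10 8)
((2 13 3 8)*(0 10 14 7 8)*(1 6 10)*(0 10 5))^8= ((0 1 6 5)(2 13 3 10 14 7 8))^8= (2 13 3 10 14 7 8)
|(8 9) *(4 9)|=3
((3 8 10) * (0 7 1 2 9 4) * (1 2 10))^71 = ((0 7 2 9 4)(1 10 3 8))^71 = (0 7 2 9 4)(1 8 3 10)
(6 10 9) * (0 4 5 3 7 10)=[4, 1, 2, 7, 5, 3, 0, 10, 8, 6, 9]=(0 4 5 3 7 10 9 6)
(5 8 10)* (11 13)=(5 8 10)(11 13)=[0, 1, 2, 3, 4, 8, 6, 7, 10, 9, 5, 13, 12, 11]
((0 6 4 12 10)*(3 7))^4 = ((0 6 4 12 10)(3 7))^4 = (0 10 12 4 6)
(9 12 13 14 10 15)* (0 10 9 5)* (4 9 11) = (0 10 15 5)(4 9 12 13 14 11) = [10, 1, 2, 3, 9, 0, 6, 7, 8, 12, 15, 4, 13, 14, 11, 5]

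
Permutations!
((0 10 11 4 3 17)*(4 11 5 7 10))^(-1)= ((0 4 3 17)(5 7 10))^(-1)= (0 17 3 4)(5 10 7)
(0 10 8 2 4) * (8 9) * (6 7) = (0 10 9 8 2 4)(6 7) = [10, 1, 4, 3, 0, 5, 7, 6, 2, 8, 9]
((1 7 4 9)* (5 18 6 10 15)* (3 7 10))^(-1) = (1 9 4 7 3 6 18 5 15 10)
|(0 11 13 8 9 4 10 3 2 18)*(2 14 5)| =12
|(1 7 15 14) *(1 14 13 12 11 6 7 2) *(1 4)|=6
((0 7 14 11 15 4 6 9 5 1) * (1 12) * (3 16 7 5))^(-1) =(0 1 12 5)(3 9 6 4 15 11 14 7 16)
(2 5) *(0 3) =(0 3)(2 5) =[3, 1, 5, 0, 4, 2]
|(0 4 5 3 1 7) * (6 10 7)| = 8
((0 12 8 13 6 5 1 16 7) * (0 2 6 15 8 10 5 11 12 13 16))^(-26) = (16)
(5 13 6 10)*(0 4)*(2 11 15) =(0 4)(2 11 15)(5 13 6 10) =[4, 1, 11, 3, 0, 13, 10, 7, 8, 9, 5, 15, 12, 6, 14, 2]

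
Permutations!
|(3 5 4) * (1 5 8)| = |(1 5 4 3 8)| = 5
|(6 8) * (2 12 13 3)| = |(2 12 13 3)(6 8)| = 4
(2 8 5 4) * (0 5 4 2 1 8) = (0 5 2)(1 8 4) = [5, 8, 0, 3, 1, 2, 6, 7, 4]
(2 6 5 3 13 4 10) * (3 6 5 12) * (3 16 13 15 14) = [0, 1, 5, 15, 10, 6, 12, 7, 8, 9, 2, 11, 16, 4, 3, 14, 13] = (2 5 6 12 16 13 4 10)(3 15 14)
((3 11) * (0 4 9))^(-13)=(0 9 4)(3 11)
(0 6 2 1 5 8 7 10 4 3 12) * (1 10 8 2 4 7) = [6, 5, 10, 12, 3, 2, 4, 8, 1, 9, 7, 11, 0] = (0 6 4 3 12)(1 5 2 10 7 8)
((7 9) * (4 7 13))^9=((4 7 9 13))^9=(4 7 9 13)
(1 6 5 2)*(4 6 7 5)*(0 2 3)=(0 2 1 7 5 3)(4 6)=[2, 7, 1, 0, 6, 3, 4, 5]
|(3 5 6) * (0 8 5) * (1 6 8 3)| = |(0 3)(1 6)(5 8)| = 2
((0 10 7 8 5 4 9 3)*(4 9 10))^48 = ((0 4 10 7 8 5 9 3))^48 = (10)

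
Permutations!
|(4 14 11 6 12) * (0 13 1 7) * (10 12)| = 12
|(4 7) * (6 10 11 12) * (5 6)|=|(4 7)(5 6 10 11 12)|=10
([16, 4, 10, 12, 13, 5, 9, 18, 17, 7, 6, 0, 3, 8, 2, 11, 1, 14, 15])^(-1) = (0 11 15 18 7 9 6 10 2 14 17 8 13 4 1 16)(3 12)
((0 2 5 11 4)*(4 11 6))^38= (11)(0 6 2 4 5)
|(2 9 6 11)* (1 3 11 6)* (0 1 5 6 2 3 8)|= |(0 1 8)(2 9 5 6)(3 11)|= 12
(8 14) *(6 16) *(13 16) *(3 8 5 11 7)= (3 8 14 5 11 7)(6 13 16)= [0, 1, 2, 8, 4, 11, 13, 3, 14, 9, 10, 7, 12, 16, 5, 15, 6]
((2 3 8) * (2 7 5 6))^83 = (2 6 5 7 8 3)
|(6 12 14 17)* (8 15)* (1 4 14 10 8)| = 9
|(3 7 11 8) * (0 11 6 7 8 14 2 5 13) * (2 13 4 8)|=20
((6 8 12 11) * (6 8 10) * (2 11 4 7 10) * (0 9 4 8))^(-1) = (0 11 2 6 10 7 4 9)(8 12)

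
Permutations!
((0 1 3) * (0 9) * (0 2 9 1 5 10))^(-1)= ((0 5 10)(1 3)(2 9))^(-1)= (0 10 5)(1 3)(2 9)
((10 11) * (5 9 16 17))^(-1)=(5 17 16 9)(10 11)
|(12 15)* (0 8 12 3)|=|(0 8 12 15 3)|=5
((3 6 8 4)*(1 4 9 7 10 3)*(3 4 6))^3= (1 9 4 8 10 6 7)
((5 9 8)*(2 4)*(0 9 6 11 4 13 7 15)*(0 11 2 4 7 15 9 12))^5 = (0 12)(2 9 13 8 15 5 11 6 7)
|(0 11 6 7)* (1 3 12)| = |(0 11 6 7)(1 3 12)| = 12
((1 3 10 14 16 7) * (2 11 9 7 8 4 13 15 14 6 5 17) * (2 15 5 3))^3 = (1 9 2 7 11)(4 17 16 13 15 8 5 14)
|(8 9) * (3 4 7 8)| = 5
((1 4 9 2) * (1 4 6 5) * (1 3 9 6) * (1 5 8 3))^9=(1 5)(2 8)(3 4)(6 9)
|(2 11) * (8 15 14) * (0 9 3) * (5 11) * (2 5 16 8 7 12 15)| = 12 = |(0 9 3)(2 16 8)(5 11)(7 12 15 14)|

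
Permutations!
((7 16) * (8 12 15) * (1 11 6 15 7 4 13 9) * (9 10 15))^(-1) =((1 11 6 9)(4 13 10 15 8 12 7 16))^(-1) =(1 9 6 11)(4 16 7 12 8 15 10 13)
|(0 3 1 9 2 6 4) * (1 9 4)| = 7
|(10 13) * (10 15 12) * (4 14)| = |(4 14)(10 13 15 12)| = 4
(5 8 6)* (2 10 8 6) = (2 10 8)(5 6) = [0, 1, 10, 3, 4, 6, 5, 7, 2, 9, 8]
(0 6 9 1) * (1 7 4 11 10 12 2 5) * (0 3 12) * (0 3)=(0 6 9 7 4 11 10 3 12 2 5 1)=[6, 0, 5, 12, 11, 1, 9, 4, 8, 7, 3, 10, 2]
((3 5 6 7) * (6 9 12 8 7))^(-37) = (3 7 8 12 9 5)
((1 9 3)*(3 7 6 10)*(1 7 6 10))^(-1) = (1 6 9)(3 10 7)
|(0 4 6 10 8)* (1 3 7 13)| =20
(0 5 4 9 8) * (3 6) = (0 5 4 9 8)(3 6) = [5, 1, 2, 6, 9, 4, 3, 7, 0, 8]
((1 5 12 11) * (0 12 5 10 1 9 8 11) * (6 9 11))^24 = (12)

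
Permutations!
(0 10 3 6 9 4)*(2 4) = (0 10 3 6 9 2 4) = [10, 1, 4, 6, 0, 5, 9, 7, 8, 2, 3]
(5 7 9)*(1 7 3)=(1 7 9 5 3)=[0, 7, 2, 1, 4, 3, 6, 9, 8, 5]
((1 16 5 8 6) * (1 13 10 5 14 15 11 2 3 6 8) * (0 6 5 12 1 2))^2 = (0 13 12 16 15)(1 14 11 6 10)(2 5 3) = ((0 6 13 10 12 1 16 14 15 11)(2 3 5))^2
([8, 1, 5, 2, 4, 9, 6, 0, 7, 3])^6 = [0, 1, 9, 5, 4, 3, 6, 7, 8, 2]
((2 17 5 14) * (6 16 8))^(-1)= (2 14 5 17)(6 8 16)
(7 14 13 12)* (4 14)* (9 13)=(4 14 9 13 12 7)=[0, 1, 2, 3, 14, 5, 6, 4, 8, 13, 10, 11, 7, 12, 9]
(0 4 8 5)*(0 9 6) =(0 4 8 5 9 6) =[4, 1, 2, 3, 8, 9, 0, 7, 5, 6]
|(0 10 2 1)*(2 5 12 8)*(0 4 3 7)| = 10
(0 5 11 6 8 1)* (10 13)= (0 5 11 6 8 1)(10 13)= [5, 0, 2, 3, 4, 11, 8, 7, 1, 9, 13, 6, 12, 10]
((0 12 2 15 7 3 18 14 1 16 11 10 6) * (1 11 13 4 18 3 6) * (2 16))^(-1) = ((0 12 16 13 4 18 14 11 10 1 2 15 7 6))^(-1) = (0 6 7 15 2 1 10 11 14 18 4 13 16 12)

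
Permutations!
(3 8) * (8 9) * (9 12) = (3 12 9 8) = [0, 1, 2, 12, 4, 5, 6, 7, 3, 8, 10, 11, 9]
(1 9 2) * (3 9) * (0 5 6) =(0 5 6)(1 3 9 2) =[5, 3, 1, 9, 4, 6, 0, 7, 8, 2]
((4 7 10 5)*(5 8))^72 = ((4 7 10 8 5))^72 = (4 10 5 7 8)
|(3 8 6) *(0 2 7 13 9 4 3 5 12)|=|(0 2 7 13 9 4 3 8 6 5 12)|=11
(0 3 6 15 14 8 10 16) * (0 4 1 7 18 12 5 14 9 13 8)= (0 3 6 15 9 13 8 10 16 4 1 7 18 12 5 14)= [3, 7, 2, 6, 1, 14, 15, 18, 10, 13, 16, 11, 5, 8, 0, 9, 4, 17, 12]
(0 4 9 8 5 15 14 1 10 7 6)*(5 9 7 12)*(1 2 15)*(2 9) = (0 4 7 6)(1 10 12 5)(2 15 14 9 8) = [4, 10, 15, 3, 7, 1, 0, 6, 2, 8, 12, 11, 5, 13, 9, 14]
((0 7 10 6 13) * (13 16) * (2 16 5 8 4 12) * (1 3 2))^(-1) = (0 13 16 2 3 1 12 4 8 5 6 10 7)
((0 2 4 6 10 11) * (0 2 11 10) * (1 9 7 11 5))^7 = (0 4 11 9 5 6 2 7 1)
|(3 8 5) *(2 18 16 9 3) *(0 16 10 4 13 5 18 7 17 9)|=|(0 16)(2 7 17 9 3 8 18 10 4 13 5)|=22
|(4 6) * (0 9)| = 2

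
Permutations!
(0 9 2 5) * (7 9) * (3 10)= (0 7 9 2 5)(3 10)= [7, 1, 5, 10, 4, 0, 6, 9, 8, 2, 3]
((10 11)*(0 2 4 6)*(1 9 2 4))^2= ((0 4 6)(1 9 2)(10 11))^2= (11)(0 6 4)(1 2 9)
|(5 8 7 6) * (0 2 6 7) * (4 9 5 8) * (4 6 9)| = 6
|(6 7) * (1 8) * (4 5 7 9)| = |(1 8)(4 5 7 6 9)| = 10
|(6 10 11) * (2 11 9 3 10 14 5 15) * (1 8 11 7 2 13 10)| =22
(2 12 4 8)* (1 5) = (1 5)(2 12 4 8) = [0, 5, 12, 3, 8, 1, 6, 7, 2, 9, 10, 11, 4]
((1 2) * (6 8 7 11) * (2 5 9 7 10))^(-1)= ((1 5 9 7 11 6 8 10 2))^(-1)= (1 2 10 8 6 11 7 9 5)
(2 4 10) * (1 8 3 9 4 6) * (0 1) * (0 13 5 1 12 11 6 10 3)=[12, 8, 10, 9, 3, 1, 13, 7, 0, 4, 2, 6, 11, 5]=(0 12 11 6 13 5 1 8)(2 10)(3 9 4)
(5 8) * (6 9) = (5 8)(6 9) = [0, 1, 2, 3, 4, 8, 9, 7, 5, 6]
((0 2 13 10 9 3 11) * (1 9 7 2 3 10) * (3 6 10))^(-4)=((0 6 10 7 2 13 1 9 3 11))^(-4)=(0 1 10 3 2)(6 9 7 11 13)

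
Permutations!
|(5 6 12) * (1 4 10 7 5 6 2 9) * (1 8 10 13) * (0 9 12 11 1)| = |(0 9 8 10 7 5 2 12 6 11 1 4 13)| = 13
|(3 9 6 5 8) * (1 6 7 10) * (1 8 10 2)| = 9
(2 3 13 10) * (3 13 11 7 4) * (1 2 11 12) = (1 2 13 10 11 7 4 3 12) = [0, 2, 13, 12, 3, 5, 6, 4, 8, 9, 11, 7, 1, 10]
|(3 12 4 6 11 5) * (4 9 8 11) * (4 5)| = |(3 12 9 8 11 4 6 5)| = 8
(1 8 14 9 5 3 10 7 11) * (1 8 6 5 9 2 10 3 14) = (1 6 5 14 2 10 7 11 8) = [0, 6, 10, 3, 4, 14, 5, 11, 1, 9, 7, 8, 12, 13, 2]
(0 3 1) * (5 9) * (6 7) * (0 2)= (0 3 1 2)(5 9)(6 7)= [3, 2, 0, 1, 4, 9, 7, 6, 8, 5]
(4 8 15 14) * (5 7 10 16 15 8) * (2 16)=[0, 1, 16, 3, 5, 7, 6, 10, 8, 9, 2, 11, 12, 13, 4, 14, 15]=(2 16 15 14 4 5 7 10)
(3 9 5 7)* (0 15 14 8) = (0 15 14 8)(3 9 5 7) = [15, 1, 2, 9, 4, 7, 6, 3, 0, 5, 10, 11, 12, 13, 8, 14]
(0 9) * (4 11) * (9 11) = (0 11 4 9) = [11, 1, 2, 3, 9, 5, 6, 7, 8, 0, 10, 4]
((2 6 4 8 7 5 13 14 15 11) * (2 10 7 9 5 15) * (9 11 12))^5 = (2 10 5 4 15 14 11 9 6 7 13 8 12)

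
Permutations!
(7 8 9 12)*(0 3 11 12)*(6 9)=(0 3 11 12 7 8 6 9)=[3, 1, 2, 11, 4, 5, 9, 8, 6, 0, 10, 12, 7]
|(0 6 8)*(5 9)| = 6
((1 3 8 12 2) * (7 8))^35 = (1 2 12 8 7 3)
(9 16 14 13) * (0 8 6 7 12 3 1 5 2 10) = [8, 5, 10, 1, 4, 2, 7, 12, 6, 16, 0, 11, 3, 9, 13, 15, 14] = (0 8 6 7 12 3 1 5 2 10)(9 16 14 13)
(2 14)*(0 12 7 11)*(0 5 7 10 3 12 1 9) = [1, 9, 14, 12, 4, 7, 6, 11, 8, 0, 3, 5, 10, 13, 2] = (0 1 9)(2 14)(3 12 10)(5 7 11)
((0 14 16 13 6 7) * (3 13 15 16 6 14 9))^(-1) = ((0 9 3 13 14 6 7)(15 16))^(-1) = (0 7 6 14 13 3 9)(15 16)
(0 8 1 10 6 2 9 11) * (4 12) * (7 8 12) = (0 12 4 7 8 1 10 6 2 9 11) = [12, 10, 9, 3, 7, 5, 2, 8, 1, 11, 6, 0, 4]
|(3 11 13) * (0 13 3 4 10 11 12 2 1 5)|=|(0 13 4 10 11 3 12 2 1 5)|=10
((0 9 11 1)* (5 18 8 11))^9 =(0 5 8 1 9 18 11)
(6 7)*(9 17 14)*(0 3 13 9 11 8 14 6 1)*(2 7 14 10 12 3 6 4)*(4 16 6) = (0 4 2 7 1)(3 13 9 17 16 6 14 11 8 10 12) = [4, 0, 7, 13, 2, 5, 14, 1, 10, 17, 12, 8, 3, 9, 11, 15, 6, 16]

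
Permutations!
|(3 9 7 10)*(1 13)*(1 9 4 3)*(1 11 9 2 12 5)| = 20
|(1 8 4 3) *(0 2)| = 4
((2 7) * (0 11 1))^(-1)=((0 11 1)(2 7))^(-1)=(0 1 11)(2 7)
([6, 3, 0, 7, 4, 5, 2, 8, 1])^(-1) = (0 2 6)(1 8 7 3)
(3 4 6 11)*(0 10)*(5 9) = (0 10)(3 4 6 11)(5 9) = [10, 1, 2, 4, 6, 9, 11, 7, 8, 5, 0, 3]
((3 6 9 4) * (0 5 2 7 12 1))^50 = ((0 5 2 7 12 1)(3 6 9 4))^50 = (0 2 12)(1 5 7)(3 9)(4 6)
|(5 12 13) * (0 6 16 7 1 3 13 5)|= |(0 6 16 7 1 3 13)(5 12)|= 14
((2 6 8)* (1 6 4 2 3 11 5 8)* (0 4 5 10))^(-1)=(0 10 11 3 8 5 2 4)(1 6)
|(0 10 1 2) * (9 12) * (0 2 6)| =4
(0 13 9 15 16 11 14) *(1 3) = [13, 3, 2, 1, 4, 5, 6, 7, 8, 15, 10, 14, 12, 9, 0, 16, 11] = (0 13 9 15 16 11 14)(1 3)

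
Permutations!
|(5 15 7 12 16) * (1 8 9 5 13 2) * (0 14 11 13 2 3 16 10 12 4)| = |(0 14 11 13 3 16 2 1 8 9 5 15 7 4)(10 12)| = 14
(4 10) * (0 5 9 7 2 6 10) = [5, 1, 6, 3, 0, 9, 10, 2, 8, 7, 4] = (0 5 9 7 2 6 10 4)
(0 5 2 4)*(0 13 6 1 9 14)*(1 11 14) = (0 5 2 4 13 6 11 14)(1 9) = [5, 9, 4, 3, 13, 2, 11, 7, 8, 1, 10, 14, 12, 6, 0]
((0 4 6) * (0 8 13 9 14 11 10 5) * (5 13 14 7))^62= (0 13 8 5 10 6 7 11 4 9 14)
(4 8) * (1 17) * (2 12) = (1 17)(2 12)(4 8) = [0, 17, 12, 3, 8, 5, 6, 7, 4, 9, 10, 11, 2, 13, 14, 15, 16, 1]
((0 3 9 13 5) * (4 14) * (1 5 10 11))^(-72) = ((0 3 9 13 10 11 1 5)(4 14))^(-72) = (14)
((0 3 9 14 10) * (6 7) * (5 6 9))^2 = (0 5 7 14)(3 6 9 10)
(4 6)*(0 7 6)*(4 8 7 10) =(0 10 4)(6 8 7) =[10, 1, 2, 3, 0, 5, 8, 6, 7, 9, 4]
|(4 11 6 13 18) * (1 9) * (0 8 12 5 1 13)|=11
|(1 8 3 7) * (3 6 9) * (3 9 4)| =|(9)(1 8 6 4 3 7)| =6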